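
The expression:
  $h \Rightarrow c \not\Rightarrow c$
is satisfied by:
  {h: False}


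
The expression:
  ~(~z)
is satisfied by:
  {z: True}


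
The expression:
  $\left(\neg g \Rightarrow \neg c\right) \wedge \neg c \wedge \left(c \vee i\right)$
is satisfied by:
  {i: True, c: False}


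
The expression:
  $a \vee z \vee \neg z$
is always true.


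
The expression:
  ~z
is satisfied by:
  {z: False}


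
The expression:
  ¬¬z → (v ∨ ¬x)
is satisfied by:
  {v: True, z: False, x: False}
  {v: False, z: False, x: False}
  {x: True, v: True, z: False}
  {x: True, v: False, z: False}
  {z: True, v: True, x: False}
  {z: True, v: False, x: False}
  {z: True, x: True, v: True}


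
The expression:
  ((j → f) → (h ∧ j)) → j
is always true.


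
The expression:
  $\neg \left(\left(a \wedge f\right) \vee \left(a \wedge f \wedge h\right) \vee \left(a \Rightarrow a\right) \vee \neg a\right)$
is never true.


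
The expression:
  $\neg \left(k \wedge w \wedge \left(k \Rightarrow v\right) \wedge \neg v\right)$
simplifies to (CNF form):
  $\text{True}$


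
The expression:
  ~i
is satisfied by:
  {i: False}


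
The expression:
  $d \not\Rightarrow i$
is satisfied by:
  {d: True, i: False}


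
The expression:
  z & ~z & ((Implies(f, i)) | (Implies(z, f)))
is never true.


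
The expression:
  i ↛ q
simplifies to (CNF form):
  i ∧ ¬q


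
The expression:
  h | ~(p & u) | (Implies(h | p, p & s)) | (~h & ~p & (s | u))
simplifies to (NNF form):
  h | s | ~p | ~u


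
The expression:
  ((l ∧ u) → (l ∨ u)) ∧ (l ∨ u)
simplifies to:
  l ∨ u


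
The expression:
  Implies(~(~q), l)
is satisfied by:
  {l: True, q: False}
  {q: False, l: False}
  {q: True, l: True}


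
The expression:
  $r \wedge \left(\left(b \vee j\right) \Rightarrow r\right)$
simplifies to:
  $r$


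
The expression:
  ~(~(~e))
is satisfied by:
  {e: False}


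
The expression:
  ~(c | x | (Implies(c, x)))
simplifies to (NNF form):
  False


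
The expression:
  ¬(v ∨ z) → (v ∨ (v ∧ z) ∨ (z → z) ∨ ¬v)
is always true.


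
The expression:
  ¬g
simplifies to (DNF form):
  ¬g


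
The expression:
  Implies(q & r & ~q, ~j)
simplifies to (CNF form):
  True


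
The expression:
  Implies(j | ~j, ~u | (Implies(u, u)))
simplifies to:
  True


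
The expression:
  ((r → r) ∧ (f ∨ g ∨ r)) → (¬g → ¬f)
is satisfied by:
  {g: True, f: False}
  {f: False, g: False}
  {f: True, g: True}


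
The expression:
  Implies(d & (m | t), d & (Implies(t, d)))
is always true.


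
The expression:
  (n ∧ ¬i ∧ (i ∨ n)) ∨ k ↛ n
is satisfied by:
  {k: True, i: False, n: False}
  {n: True, k: True, i: False}
  {n: True, i: False, k: False}
  {k: True, i: True, n: False}


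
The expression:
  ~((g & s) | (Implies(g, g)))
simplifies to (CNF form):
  False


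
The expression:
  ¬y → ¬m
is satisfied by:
  {y: True, m: False}
  {m: False, y: False}
  {m: True, y: True}


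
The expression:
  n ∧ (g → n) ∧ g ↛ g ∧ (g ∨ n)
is never true.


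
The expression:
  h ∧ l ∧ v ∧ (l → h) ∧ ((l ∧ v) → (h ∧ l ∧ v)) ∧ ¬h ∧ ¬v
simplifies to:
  False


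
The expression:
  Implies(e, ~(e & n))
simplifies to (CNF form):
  ~e | ~n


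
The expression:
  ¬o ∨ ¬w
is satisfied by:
  {w: False, o: False}
  {o: True, w: False}
  {w: True, o: False}


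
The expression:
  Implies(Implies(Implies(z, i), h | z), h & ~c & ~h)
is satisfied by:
  {h: False, z: False}


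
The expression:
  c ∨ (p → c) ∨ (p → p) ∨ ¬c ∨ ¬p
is always true.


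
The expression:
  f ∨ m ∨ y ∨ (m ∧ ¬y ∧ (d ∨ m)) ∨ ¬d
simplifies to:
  f ∨ m ∨ y ∨ ¬d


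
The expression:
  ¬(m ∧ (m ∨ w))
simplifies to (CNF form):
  ¬m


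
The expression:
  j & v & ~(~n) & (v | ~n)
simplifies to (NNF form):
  j & n & v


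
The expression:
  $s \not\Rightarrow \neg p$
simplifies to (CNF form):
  $p \wedge s$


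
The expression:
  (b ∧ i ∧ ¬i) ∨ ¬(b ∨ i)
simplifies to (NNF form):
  ¬b ∧ ¬i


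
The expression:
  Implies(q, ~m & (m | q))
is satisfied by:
  {m: False, q: False}
  {q: True, m: False}
  {m: True, q: False}


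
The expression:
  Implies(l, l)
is always true.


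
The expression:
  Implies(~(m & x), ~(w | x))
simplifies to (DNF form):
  (m & x) | (~w & ~x)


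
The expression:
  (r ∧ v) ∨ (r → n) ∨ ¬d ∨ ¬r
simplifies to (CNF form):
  n ∨ v ∨ ¬d ∨ ¬r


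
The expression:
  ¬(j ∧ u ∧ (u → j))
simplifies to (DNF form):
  ¬j ∨ ¬u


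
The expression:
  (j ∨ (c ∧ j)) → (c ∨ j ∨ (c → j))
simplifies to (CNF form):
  True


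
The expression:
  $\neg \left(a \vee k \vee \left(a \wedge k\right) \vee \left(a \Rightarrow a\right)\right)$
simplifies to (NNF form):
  $\text{False}$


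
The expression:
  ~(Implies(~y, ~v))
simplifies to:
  v & ~y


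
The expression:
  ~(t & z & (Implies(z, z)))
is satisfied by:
  {t: False, z: False}
  {z: True, t: False}
  {t: True, z: False}


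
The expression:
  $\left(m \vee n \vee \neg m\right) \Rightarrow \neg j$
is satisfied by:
  {j: False}


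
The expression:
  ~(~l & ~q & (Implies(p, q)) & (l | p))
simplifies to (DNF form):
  True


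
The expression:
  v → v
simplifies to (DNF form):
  True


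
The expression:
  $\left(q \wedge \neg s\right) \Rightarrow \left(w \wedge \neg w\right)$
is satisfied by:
  {s: True, q: False}
  {q: False, s: False}
  {q: True, s: True}


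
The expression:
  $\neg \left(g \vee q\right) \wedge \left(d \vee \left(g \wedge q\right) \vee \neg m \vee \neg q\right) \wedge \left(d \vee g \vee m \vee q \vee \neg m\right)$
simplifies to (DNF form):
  $\neg g \wedge \neg q$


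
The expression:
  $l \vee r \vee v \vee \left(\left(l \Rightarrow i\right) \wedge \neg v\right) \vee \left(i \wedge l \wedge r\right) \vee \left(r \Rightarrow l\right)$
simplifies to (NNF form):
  $\text{True}$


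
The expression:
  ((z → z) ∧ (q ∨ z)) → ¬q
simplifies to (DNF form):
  ¬q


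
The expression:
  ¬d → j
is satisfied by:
  {d: True, j: True}
  {d: True, j: False}
  {j: True, d: False}


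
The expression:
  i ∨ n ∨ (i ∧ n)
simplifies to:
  i ∨ n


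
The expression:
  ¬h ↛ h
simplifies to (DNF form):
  True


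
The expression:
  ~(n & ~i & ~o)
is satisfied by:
  {i: True, o: True, n: False}
  {i: True, o: False, n: False}
  {o: True, i: False, n: False}
  {i: False, o: False, n: False}
  {i: True, n: True, o: True}
  {i: True, n: True, o: False}
  {n: True, o: True, i: False}


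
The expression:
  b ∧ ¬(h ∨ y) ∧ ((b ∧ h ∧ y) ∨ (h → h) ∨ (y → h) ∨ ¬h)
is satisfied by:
  {b: True, y: False, h: False}


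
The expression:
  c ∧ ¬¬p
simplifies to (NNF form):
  c ∧ p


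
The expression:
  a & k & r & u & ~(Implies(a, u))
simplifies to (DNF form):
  False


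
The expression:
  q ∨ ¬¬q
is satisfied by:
  {q: True}


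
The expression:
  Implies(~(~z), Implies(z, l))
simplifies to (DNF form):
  l | ~z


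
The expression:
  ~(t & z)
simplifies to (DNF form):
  ~t | ~z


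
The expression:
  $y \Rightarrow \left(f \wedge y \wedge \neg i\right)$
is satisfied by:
  {f: True, y: False, i: False}
  {f: False, y: False, i: False}
  {i: True, f: True, y: False}
  {i: True, f: False, y: False}
  {y: True, f: True, i: False}


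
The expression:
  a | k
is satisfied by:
  {a: True, k: True}
  {a: True, k: False}
  {k: True, a: False}


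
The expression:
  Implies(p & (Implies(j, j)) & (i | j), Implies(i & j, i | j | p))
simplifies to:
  True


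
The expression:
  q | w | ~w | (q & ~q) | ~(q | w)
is always true.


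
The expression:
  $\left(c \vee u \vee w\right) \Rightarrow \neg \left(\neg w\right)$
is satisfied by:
  {w: True, u: False, c: False}
  {w: True, c: True, u: False}
  {w: True, u: True, c: False}
  {w: True, c: True, u: True}
  {c: False, u: False, w: False}


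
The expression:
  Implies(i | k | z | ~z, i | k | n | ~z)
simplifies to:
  i | k | n | ~z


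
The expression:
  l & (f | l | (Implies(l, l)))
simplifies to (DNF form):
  l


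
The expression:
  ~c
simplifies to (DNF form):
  ~c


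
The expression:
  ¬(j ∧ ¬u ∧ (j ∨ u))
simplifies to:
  u ∨ ¬j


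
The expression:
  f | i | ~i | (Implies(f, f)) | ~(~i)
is always true.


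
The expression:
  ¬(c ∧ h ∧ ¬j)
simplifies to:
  j ∨ ¬c ∨ ¬h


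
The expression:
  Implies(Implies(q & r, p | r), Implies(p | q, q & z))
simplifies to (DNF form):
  (q & z) | (~p & ~q)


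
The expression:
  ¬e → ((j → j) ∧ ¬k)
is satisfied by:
  {e: True, k: False}
  {k: False, e: False}
  {k: True, e: True}


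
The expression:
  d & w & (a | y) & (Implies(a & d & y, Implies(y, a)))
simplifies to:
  d & w & (a | y)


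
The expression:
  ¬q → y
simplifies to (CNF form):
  q ∨ y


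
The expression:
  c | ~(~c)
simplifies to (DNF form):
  c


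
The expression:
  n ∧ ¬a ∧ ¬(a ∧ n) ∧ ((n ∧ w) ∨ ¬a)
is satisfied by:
  {n: True, a: False}


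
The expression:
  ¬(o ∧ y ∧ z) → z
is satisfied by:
  {z: True}


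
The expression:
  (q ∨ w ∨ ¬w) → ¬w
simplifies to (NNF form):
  ¬w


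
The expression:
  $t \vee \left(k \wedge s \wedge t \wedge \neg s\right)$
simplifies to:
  $t$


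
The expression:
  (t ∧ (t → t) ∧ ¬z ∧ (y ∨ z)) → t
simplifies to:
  True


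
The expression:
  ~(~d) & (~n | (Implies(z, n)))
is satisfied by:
  {d: True}


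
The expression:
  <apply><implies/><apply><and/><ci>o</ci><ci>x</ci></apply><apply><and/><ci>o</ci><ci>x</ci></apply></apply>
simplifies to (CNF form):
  <true/>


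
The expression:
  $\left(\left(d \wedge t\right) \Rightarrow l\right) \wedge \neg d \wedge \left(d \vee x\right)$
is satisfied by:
  {x: True, d: False}


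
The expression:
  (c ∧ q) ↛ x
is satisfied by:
  {c: True, q: True, x: False}


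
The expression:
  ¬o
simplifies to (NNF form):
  ¬o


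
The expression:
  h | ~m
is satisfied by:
  {h: True, m: False}
  {m: False, h: False}
  {m: True, h: True}


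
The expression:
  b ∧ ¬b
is never true.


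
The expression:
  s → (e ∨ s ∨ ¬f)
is always true.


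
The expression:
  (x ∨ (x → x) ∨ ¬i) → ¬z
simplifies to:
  ¬z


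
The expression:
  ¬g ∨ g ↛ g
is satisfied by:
  {g: False}


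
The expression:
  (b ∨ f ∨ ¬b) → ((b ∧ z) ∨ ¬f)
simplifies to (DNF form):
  (b ∧ z) ∨ ¬f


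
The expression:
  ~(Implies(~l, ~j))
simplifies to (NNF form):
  j & ~l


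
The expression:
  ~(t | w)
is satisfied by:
  {w: False, t: False}


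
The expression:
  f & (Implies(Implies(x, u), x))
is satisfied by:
  {x: True, f: True}


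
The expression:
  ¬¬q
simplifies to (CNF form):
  q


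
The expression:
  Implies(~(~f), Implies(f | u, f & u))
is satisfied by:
  {u: True, f: False}
  {f: False, u: False}
  {f: True, u: True}


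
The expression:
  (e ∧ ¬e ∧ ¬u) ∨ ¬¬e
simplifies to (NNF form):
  e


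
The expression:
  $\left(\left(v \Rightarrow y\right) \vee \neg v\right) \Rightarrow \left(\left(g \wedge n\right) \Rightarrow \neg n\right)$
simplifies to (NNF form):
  $\left(v \wedge \neg y\right) \vee \neg g \vee \neg n$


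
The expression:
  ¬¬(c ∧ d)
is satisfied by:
  {c: True, d: True}


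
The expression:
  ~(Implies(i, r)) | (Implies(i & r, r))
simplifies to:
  True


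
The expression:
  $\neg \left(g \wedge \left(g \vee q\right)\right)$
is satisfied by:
  {g: False}


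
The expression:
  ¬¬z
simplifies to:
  z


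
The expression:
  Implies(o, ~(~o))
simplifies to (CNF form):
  True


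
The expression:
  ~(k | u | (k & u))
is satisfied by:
  {u: False, k: False}


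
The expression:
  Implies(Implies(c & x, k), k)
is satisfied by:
  {k: True, c: True, x: True}
  {k: True, c: True, x: False}
  {k: True, x: True, c: False}
  {k: True, x: False, c: False}
  {c: True, x: True, k: False}


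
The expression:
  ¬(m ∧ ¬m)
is always true.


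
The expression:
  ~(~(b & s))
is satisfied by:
  {b: True, s: True}


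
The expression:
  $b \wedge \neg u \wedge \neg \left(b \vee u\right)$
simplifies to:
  $\text{False}$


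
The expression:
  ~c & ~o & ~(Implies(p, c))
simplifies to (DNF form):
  p & ~c & ~o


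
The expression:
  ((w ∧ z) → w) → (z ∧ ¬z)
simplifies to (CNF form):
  False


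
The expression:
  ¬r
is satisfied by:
  {r: False}


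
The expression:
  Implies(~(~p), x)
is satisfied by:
  {x: True, p: False}
  {p: False, x: False}
  {p: True, x: True}


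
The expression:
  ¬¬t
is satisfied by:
  {t: True}


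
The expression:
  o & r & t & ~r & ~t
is never true.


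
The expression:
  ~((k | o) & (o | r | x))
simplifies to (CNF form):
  ~o & (~k | ~r) & (~k | ~x)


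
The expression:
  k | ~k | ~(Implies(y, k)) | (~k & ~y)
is always true.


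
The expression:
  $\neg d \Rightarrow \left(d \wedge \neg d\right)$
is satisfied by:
  {d: True}


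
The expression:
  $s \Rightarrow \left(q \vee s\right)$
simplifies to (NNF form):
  $\text{True}$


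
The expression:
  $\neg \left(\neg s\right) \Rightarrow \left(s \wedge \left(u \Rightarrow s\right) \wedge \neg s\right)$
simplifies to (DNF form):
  $\neg s$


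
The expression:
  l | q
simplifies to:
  l | q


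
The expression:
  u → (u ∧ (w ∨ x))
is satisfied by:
  {x: True, w: True, u: False}
  {x: True, u: False, w: False}
  {w: True, u: False, x: False}
  {w: False, u: False, x: False}
  {x: True, w: True, u: True}
  {x: True, u: True, w: False}
  {w: True, u: True, x: False}


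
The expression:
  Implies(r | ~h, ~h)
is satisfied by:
  {h: False, r: False}
  {r: True, h: False}
  {h: True, r: False}


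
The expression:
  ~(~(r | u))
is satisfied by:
  {r: True, u: True}
  {r: True, u: False}
  {u: True, r: False}


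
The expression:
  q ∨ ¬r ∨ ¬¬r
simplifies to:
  True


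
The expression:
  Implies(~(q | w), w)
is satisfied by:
  {q: True, w: True}
  {q: True, w: False}
  {w: True, q: False}


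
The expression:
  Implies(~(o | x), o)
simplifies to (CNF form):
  o | x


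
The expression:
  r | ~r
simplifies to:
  True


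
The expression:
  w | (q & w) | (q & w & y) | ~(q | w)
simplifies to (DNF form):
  w | ~q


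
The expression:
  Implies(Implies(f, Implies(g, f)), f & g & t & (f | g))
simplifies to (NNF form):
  f & g & t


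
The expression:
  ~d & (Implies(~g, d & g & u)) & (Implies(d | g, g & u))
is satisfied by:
  {u: True, g: True, d: False}


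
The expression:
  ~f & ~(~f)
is never true.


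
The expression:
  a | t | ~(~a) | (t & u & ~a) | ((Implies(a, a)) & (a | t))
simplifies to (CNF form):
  a | t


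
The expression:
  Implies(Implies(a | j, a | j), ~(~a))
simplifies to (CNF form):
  a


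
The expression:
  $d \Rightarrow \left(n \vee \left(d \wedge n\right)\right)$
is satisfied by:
  {n: True, d: False}
  {d: False, n: False}
  {d: True, n: True}


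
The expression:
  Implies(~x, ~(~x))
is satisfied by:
  {x: True}


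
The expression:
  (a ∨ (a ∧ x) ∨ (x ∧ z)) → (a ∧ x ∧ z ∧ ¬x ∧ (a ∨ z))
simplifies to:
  ¬a ∧ (¬x ∨ ¬z)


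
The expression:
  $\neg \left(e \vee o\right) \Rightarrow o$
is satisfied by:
  {o: True, e: True}
  {o: True, e: False}
  {e: True, o: False}


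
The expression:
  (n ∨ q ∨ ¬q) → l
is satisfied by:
  {l: True}


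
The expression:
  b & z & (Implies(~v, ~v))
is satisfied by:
  {z: True, b: True}


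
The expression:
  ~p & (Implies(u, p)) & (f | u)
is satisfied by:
  {f: True, u: False, p: False}


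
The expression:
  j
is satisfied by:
  {j: True}


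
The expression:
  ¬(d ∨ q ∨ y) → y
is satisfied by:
  {y: True, d: True, q: True}
  {y: True, d: True, q: False}
  {y: True, q: True, d: False}
  {y: True, q: False, d: False}
  {d: True, q: True, y: False}
  {d: True, q: False, y: False}
  {q: True, d: False, y: False}


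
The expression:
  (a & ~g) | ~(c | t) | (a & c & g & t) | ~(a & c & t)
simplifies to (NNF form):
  True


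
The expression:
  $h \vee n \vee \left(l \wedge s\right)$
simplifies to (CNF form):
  $\left(h \vee l \vee n\right) \wedge \left(h \vee n \vee s\right)$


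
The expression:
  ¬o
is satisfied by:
  {o: False}


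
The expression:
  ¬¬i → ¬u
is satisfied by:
  {u: False, i: False}
  {i: True, u: False}
  {u: True, i: False}


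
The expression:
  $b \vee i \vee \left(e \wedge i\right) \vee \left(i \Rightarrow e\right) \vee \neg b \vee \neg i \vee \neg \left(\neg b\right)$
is always true.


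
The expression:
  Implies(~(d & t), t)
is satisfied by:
  {t: True}


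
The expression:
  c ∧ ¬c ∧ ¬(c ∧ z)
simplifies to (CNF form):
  False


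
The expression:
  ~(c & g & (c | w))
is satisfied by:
  {g: False, c: False}
  {c: True, g: False}
  {g: True, c: False}


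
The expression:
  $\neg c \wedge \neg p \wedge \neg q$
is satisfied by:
  {q: False, p: False, c: False}


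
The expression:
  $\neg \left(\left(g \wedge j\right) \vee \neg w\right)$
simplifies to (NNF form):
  $w \wedge \left(\neg g \vee \neg j\right)$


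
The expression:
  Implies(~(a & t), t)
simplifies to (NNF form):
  t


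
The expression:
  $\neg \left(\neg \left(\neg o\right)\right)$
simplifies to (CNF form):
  $\neg o$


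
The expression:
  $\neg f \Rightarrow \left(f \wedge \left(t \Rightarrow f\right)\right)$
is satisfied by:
  {f: True}


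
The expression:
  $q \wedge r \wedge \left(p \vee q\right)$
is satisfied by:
  {r: True, q: True}


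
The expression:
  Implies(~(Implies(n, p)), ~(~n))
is always true.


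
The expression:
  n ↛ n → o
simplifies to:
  True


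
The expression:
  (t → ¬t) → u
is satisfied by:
  {t: True, u: True}
  {t: True, u: False}
  {u: True, t: False}


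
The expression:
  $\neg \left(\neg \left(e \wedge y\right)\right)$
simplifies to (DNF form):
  $e \wedge y$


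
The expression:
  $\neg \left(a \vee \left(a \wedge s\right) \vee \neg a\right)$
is never true.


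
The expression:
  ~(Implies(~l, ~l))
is never true.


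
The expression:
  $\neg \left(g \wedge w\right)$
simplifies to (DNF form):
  $\neg g \vee \neg w$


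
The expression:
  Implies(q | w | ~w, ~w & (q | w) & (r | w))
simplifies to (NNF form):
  q & r & ~w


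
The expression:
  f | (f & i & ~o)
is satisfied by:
  {f: True}


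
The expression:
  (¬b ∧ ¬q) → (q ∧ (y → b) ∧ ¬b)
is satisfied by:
  {b: True, q: True}
  {b: True, q: False}
  {q: True, b: False}


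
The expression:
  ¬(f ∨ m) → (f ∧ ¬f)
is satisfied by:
  {m: True, f: True}
  {m: True, f: False}
  {f: True, m: False}


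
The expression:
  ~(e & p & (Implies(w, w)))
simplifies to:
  ~e | ~p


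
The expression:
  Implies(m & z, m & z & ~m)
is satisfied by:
  {m: False, z: False}
  {z: True, m: False}
  {m: True, z: False}


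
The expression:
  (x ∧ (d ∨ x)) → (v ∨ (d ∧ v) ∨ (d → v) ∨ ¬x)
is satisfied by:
  {v: True, d: False, x: False}
  {v: False, d: False, x: False}
  {x: True, v: True, d: False}
  {x: True, v: False, d: False}
  {d: True, v: True, x: False}
  {d: True, v: False, x: False}
  {d: True, x: True, v: True}


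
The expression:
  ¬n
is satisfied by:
  {n: False}


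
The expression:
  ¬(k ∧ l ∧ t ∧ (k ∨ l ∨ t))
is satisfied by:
  {l: False, k: False, t: False}
  {t: True, l: False, k: False}
  {k: True, l: False, t: False}
  {t: True, k: True, l: False}
  {l: True, t: False, k: False}
  {t: True, l: True, k: False}
  {k: True, l: True, t: False}


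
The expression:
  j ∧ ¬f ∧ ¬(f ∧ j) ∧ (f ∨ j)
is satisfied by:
  {j: True, f: False}


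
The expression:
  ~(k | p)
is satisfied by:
  {p: False, k: False}


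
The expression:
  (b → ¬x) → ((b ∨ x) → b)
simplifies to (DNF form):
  b ∨ ¬x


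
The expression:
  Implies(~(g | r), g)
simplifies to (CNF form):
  g | r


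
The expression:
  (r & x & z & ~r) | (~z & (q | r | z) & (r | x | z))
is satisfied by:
  {r: True, x: True, q: True, z: False}
  {r: True, x: True, q: False, z: False}
  {r: True, q: True, z: False, x: False}
  {r: True, q: False, z: False, x: False}
  {x: True, q: True, z: False, r: False}


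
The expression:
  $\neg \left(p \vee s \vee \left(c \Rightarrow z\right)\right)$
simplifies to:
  $c \wedge \neg p \wedge \neg s \wedge \neg z$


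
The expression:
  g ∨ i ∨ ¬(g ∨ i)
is always true.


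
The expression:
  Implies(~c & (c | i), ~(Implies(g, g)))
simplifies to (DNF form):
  c | ~i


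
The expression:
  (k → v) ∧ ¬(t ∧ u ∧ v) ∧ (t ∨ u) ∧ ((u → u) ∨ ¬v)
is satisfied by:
  {t: True, k: False, u: False, v: False}
  {t: True, v: True, k: False, u: False}
  {u: True, t: False, k: False, v: False}
  {t: True, u: True, k: False, v: False}
  {v: True, u: True, t: False, k: False}
  {t: True, v: True, k: True, u: False}
  {v: True, k: True, u: True, t: False}


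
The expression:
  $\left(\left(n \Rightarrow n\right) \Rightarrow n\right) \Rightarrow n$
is always true.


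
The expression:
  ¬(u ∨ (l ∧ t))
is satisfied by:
  {u: False, l: False, t: False}
  {t: True, u: False, l: False}
  {l: True, u: False, t: False}


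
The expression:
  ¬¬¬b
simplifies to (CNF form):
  ¬b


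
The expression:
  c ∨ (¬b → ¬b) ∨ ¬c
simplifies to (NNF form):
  True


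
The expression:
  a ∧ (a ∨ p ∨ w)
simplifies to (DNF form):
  a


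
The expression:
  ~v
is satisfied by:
  {v: False}


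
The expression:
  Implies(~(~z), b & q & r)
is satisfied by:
  {r: True, q: True, b: True, z: False}
  {r: True, q: True, b: False, z: False}
  {r: True, b: True, q: False, z: False}
  {r: True, b: False, q: False, z: False}
  {q: True, b: True, r: False, z: False}
  {q: True, r: False, b: False, z: False}
  {q: False, b: True, r: False, z: False}
  {q: False, r: False, b: False, z: False}
  {r: True, z: True, q: True, b: True}


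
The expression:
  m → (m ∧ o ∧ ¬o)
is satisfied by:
  {m: False}


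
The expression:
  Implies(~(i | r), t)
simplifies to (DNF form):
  i | r | t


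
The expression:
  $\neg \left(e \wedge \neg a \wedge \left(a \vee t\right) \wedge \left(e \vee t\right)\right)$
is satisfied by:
  {a: True, e: False, t: False}
  {e: False, t: False, a: False}
  {a: True, t: True, e: False}
  {t: True, e: False, a: False}
  {a: True, e: True, t: False}
  {e: True, a: False, t: False}
  {a: True, t: True, e: True}


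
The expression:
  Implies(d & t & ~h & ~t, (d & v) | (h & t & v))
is always true.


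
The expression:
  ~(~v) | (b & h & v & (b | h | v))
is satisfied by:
  {v: True}


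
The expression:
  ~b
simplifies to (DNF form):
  ~b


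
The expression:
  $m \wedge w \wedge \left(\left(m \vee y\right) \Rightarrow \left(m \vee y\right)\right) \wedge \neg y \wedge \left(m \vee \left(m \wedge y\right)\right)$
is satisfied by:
  {m: True, w: True, y: False}


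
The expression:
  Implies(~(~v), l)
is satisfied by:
  {l: True, v: False}
  {v: False, l: False}
  {v: True, l: True}


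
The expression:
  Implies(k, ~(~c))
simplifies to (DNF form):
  c | ~k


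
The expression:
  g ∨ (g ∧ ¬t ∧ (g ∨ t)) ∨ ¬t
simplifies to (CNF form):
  g ∨ ¬t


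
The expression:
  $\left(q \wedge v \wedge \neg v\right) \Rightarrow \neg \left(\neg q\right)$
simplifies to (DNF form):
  $\text{True}$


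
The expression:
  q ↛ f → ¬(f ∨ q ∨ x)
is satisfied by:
  {f: True, q: False}
  {q: False, f: False}
  {q: True, f: True}


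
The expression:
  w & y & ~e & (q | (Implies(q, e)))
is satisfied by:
  {w: True, y: True, e: False}


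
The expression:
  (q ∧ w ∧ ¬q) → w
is always true.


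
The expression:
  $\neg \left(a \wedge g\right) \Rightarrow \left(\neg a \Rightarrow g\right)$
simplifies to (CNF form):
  $a \vee g$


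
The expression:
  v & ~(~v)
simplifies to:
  v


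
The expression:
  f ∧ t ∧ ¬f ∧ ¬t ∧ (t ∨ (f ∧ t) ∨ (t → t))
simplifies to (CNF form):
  False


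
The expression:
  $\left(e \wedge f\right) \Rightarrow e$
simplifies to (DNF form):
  $\text{True}$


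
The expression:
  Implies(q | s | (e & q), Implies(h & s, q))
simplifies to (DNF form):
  q | ~h | ~s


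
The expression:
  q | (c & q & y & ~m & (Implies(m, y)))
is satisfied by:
  {q: True}


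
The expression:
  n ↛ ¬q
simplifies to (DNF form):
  n ∧ q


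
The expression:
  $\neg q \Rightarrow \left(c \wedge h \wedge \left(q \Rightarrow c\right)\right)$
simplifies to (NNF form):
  $q \vee \left(c \wedge h\right)$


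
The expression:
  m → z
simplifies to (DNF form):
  z ∨ ¬m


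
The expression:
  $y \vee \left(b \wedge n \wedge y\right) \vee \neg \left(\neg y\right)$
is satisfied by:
  {y: True}


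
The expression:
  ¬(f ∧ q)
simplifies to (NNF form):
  ¬f ∨ ¬q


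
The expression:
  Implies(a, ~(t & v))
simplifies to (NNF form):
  ~a | ~t | ~v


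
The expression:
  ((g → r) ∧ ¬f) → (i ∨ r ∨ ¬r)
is always true.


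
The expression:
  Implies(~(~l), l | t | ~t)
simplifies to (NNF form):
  True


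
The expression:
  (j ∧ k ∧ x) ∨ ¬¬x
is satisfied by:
  {x: True}


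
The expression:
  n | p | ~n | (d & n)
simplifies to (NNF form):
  True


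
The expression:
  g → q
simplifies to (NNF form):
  q ∨ ¬g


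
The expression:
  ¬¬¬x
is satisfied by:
  {x: False}


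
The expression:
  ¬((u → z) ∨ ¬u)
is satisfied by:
  {u: True, z: False}


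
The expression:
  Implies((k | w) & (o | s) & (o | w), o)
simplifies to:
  o | ~s | ~w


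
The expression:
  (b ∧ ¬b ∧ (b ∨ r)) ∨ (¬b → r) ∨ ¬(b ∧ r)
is always true.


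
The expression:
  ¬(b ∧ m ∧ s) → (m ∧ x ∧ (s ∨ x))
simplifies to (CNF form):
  m ∧ (b ∨ x) ∧ (s ∨ x)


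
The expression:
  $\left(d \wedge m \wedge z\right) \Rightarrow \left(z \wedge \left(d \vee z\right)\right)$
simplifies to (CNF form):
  $\text{True}$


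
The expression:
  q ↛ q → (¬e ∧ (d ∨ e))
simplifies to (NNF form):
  True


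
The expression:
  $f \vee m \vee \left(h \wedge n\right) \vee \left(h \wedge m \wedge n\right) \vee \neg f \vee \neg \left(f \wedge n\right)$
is always true.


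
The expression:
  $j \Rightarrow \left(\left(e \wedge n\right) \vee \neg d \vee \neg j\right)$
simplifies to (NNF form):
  $\left(e \wedge n\right) \vee \neg d \vee \neg j$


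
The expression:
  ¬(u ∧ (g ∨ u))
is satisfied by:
  {u: False}


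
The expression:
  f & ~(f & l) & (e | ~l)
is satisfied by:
  {f: True, l: False}


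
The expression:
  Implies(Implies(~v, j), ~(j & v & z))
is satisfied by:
  {v: False, z: False, j: False}
  {j: True, v: False, z: False}
  {z: True, v: False, j: False}
  {j: True, z: True, v: False}
  {v: True, j: False, z: False}
  {j: True, v: True, z: False}
  {z: True, v: True, j: False}


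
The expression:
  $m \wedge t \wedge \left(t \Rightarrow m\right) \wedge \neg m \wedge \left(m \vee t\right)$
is never true.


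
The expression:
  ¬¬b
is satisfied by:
  {b: True}


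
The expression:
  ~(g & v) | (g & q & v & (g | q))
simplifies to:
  q | ~g | ~v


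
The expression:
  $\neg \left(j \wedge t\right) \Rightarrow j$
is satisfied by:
  {j: True}


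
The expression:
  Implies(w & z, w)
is always true.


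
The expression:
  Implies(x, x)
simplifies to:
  True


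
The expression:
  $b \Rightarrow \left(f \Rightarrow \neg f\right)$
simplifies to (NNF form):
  $\neg b \vee \neg f$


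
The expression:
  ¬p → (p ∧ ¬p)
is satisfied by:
  {p: True}


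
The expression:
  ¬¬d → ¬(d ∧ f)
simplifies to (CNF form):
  ¬d ∨ ¬f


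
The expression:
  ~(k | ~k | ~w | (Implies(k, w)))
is never true.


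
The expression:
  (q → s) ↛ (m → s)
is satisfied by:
  {m: True, q: False, s: False}


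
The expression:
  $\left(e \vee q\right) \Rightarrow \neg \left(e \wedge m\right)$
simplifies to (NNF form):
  $\neg e \vee \neg m$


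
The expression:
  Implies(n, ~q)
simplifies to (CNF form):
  ~n | ~q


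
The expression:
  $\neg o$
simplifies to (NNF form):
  $\neg o$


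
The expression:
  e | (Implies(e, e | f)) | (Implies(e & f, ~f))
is always true.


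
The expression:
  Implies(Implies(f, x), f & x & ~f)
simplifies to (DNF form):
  f & ~x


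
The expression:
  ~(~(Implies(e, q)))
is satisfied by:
  {q: True, e: False}
  {e: False, q: False}
  {e: True, q: True}


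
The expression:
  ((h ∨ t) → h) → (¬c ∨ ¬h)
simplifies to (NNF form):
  ¬c ∨ ¬h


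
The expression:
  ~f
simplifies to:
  ~f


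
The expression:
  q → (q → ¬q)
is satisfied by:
  {q: False}


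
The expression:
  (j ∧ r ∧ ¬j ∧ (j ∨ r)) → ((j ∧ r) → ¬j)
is always true.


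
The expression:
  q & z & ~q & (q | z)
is never true.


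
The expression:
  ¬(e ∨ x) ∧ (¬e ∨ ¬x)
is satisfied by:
  {x: False, e: False}


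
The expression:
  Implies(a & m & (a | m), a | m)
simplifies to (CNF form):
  True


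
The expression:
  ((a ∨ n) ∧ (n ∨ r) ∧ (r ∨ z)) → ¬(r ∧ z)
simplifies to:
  (¬a ∧ ¬n) ∨ ¬r ∨ ¬z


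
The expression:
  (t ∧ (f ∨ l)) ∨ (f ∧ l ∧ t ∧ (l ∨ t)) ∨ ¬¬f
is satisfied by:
  {l: True, f: True, t: True}
  {l: True, f: True, t: False}
  {f: True, t: True, l: False}
  {f: True, t: False, l: False}
  {l: True, t: True, f: False}


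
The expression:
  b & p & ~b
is never true.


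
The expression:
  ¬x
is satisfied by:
  {x: False}


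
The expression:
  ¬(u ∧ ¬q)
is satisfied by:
  {q: True, u: False}
  {u: False, q: False}
  {u: True, q: True}


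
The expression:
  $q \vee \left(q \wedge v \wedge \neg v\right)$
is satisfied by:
  {q: True}


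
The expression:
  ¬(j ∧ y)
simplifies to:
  ¬j ∨ ¬y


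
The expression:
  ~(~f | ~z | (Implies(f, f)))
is never true.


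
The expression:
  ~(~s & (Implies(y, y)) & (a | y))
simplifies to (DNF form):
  s | (~a & ~y)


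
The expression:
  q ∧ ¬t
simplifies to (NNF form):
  q ∧ ¬t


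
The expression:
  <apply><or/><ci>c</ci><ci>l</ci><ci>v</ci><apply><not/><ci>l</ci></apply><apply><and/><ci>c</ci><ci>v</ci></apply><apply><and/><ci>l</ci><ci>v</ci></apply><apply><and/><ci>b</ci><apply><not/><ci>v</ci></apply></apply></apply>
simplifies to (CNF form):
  <true/>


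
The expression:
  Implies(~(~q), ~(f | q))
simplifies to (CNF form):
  ~q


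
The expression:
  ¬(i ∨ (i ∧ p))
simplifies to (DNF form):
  ¬i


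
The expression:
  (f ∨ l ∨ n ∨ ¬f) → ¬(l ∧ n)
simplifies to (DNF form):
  ¬l ∨ ¬n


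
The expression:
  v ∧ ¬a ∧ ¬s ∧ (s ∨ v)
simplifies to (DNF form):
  v ∧ ¬a ∧ ¬s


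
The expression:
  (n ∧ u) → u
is always true.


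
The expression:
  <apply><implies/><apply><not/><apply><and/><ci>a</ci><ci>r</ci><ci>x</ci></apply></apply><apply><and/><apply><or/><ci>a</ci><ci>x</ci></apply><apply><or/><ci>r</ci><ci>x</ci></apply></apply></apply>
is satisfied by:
  {r: True, x: True, a: True}
  {r: True, x: True, a: False}
  {x: True, a: True, r: False}
  {x: True, a: False, r: False}
  {r: True, a: True, x: False}


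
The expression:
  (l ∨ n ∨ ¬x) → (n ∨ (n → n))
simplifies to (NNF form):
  True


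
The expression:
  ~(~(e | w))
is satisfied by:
  {e: True, w: True}
  {e: True, w: False}
  {w: True, e: False}


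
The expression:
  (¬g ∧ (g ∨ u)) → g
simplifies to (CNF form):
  g ∨ ¬u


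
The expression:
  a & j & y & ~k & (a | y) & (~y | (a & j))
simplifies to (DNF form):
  a & j & y & ~k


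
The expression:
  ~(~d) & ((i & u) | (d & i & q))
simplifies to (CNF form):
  d & i & (q | u)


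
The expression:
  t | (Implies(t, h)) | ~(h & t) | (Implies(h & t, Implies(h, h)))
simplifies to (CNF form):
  True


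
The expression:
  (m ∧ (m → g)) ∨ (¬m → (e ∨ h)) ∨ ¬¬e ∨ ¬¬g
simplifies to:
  e ∨ g ∨ h ∨ m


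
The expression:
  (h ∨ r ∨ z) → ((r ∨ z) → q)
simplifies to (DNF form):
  q ∨ (¬r ∧ ¬z)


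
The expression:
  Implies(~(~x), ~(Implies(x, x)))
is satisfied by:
  {x: False}


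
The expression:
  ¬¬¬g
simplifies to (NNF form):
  ¬g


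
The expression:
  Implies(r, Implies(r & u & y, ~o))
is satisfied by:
  {u: False, o: False, y: False, r: False}
  {r: True, u: False, o: False, y: False}
  {y: True, u: False, o: False, r: False}
  {r: True, y: True, u: False, o: False}
  {o: True, r: False, u: False, y: False}
  {r: True, o: True, u: False, y: False}
  {y: True, o: True, r: False, u: False}
  {r: True, y: True, o: True, u: False}
  {u: True, y: False, o: False, r: False}
  {r: True, u: True, y: False, o: False}
  {y: True, u: True, r: False, o: False}
  {r: True, y: True, u: True, o: False}
  {o: True, u: True, y: False, r: False}
  {r: True, o: True, u: True, y: False}
  {y: True, o: True, u: True, r: False}


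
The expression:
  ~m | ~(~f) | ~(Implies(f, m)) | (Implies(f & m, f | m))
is always true.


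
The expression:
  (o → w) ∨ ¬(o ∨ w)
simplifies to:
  w ∨ ¬o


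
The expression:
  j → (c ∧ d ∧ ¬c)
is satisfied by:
  {j: False}


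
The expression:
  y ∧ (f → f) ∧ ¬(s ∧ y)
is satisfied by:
  {y: True, s: False}


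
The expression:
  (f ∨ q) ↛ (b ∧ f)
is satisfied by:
  {q: True, b: False, f: False}
  {f: True, q: True, b: False}
  {f: True, q: False, b: False}
  {b: True, q: True, f: False}


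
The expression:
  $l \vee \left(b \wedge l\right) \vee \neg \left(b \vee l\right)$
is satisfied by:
  {l: True, b: False}
  {b: False, l: False}
  {b: True, l: True}


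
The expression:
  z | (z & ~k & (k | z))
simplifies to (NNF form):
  z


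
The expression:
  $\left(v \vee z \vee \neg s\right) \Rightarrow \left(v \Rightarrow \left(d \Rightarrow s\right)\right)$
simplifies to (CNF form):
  $s \vee \neg d \vee \neg v$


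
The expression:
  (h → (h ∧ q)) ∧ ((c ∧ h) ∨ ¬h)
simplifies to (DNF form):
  (c ∧ q) ∨ ¬h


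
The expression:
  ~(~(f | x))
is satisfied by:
  {x: True, f: True}
  {x: True, f: False}
  {f: True, x: False}


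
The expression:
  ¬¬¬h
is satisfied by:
  {h: False}


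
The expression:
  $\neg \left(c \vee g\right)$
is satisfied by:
  {g: False, c: False}


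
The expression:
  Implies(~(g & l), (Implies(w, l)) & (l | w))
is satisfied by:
  {l: True}


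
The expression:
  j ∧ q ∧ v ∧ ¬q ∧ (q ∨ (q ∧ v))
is never true.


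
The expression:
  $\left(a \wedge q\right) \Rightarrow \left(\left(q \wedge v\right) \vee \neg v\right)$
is always true.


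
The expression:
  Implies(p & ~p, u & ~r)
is always true.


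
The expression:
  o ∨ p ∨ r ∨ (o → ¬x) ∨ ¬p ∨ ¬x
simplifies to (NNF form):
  True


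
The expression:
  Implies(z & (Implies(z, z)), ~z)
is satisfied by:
  {z: False}


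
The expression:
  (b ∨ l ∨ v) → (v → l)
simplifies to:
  l ∨ ¬v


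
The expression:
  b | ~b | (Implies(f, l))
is always true.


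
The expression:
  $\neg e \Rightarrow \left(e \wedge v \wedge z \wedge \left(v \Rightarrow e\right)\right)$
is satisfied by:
  {e: True}


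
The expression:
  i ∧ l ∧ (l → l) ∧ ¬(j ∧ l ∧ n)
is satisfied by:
  {i: True, l: True, n: False, j: False}
  {i: True, j: True, l: True, n: False}
  {i: True, n: True, l: True, j: False}


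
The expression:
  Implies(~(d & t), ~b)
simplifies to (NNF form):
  ~b | (d & t)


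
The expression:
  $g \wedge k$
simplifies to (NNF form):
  $g \wedge k$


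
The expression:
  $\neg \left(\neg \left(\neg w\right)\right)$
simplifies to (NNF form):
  $\neg w$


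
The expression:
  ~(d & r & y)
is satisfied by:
  {d: False, y: False, r: False}
  {r: True, d: False, y: False}
  {y: True, d: False, r: False}
  {r: True, y: True, d: False}
  {d: True, r: False, y: False}
  {r: True, d: True, y: False}
  {y: True, d: True, r: False}


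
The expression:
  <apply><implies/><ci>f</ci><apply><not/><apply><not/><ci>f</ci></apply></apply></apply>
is always true.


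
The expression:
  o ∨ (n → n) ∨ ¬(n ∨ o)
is always true.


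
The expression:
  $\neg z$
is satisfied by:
  {z: False}


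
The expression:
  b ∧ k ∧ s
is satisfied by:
  {s: True, b: True, k: True}


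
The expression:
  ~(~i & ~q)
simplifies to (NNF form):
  i | q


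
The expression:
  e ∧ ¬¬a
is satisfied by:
  {a: True, e: True}


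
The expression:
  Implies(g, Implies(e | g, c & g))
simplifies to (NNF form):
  c | ~g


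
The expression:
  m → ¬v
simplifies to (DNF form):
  ¬m ∨ ¬v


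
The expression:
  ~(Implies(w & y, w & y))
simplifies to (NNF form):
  False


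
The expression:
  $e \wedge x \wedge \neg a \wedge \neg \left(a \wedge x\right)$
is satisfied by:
  {e: True, x: True, a: False}


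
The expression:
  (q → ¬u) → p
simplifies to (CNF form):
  (p ∨ q) ∧ (p ∨ u)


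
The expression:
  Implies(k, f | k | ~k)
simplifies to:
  True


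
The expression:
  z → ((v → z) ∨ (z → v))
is always true.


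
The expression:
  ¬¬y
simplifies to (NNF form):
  y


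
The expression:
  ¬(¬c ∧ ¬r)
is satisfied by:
  {r: True, c: True}
  {r: True, c: False}
  {c: True, r: False}


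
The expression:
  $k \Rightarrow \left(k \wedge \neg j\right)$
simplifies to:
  $\neg j \vee \neg k$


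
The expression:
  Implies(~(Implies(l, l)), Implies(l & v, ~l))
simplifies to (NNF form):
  True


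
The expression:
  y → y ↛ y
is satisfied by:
  {y: False}


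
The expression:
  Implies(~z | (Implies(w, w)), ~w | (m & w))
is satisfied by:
  {m: True, w: False}
  {w: False, m: False}
  {w: True, m: True}
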